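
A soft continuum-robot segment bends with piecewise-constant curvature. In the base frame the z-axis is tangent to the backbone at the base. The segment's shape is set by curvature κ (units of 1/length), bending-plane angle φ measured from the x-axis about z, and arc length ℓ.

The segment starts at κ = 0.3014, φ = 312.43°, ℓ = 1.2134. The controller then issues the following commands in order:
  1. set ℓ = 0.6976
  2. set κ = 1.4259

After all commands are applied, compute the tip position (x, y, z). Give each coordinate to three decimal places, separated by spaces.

initial: κ=0.3014, φ=312.43°, ℓ=1.2134
cmd 1: set ℓ=0.6976 → (κ,φ,ℓ)=(0.3014,312.43°,0.6976) → tip=(0.0493,-0.0539,0.6925)
cmd 2: set κ=1.4259 → (κ,φ,ℓ)=(1.4259,312.43°,0.6976) → tip=(0.2154,-0.2357,0.5881)

0.215 -0.236 0.588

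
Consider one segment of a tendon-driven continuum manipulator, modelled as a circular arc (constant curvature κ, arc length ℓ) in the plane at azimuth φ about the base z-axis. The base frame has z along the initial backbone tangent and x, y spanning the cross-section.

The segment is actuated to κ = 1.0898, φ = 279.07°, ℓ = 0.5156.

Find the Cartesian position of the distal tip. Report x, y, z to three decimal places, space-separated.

θ = κ·ℓ = 1.0898 × 0.5156 = 0.56190 rad
ρ = (1 − cos θ)/κ = (1 − 0.84624)/1.0898 = 0.14109
z = sin θ / κ = 0.53280/1.0898 = 0.48889
x = ρ cos φ = 0.14109 × cos(279.07°) = 0.02224
y = ρ sin φ = 0.14109 × sin(279.07°) = -0.13932

0.022 -0.139 0.489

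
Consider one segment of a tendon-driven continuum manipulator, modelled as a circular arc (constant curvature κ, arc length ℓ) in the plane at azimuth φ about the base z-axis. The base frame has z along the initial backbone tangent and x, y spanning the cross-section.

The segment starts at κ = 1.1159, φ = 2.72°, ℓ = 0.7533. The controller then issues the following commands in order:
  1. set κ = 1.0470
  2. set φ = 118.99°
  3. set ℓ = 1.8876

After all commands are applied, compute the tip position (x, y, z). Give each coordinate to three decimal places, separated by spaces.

-0.646 1.165 0.878

initial: κ=1.1159, φ=2.72°, ℓ=0.7533
cmd 1: set κ=1.0470 → (κ,φ,ℓ)=(1.0470,2.72°,0.7533) → tip=(0.2817,0.0134,0.6776)
cmd 2: set φ=118.99° → (κ,φ,ℓ)=(1.0470,118.99°,0.7533) → tip=(-0.1367,0.2467,0.6776)
cmd 3: set ℓ=1.8876 → (κ,φ,ℓ)=(1.0470,118.99°,1.8876) → tip=(-0.6455,1.1650,0.8776)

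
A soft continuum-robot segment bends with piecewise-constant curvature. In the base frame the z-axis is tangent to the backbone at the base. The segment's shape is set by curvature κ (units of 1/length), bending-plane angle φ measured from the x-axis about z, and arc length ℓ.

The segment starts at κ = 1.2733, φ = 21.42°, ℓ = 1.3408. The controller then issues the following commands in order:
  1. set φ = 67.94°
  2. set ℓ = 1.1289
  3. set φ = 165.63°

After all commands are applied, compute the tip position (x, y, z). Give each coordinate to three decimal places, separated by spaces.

initial: κ=1.2733, φ=21.42°, ℓ=1.3408
cmd 1: set φ=67.94° → (κ,φ,ℓ)=(1.2733,67.94°,1.3408) → tip=(0.3351,0.8269,0.7781)
cmd 2: set ℓ=1.1289 → (κ,φ,ℓ)=(1.2733,67.94°,1.1289) → tip=(0.2557,0.6311,0.7784)
cmd 3: set φ=165.63° → (κ,φ,ℓ)=(1.2733,165.63°,1.1289) → tip=(-0.6596,0.1690,0.7784)

-0.660 0.169 0.778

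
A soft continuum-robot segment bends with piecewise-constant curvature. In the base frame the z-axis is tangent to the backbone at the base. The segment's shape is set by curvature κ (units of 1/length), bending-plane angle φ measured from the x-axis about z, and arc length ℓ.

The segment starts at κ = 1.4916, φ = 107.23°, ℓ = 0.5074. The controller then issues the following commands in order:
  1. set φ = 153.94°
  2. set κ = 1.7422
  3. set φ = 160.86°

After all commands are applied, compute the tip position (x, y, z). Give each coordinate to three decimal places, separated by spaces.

-0.198 0.069 0.444

initial: κ=1.4916, φ=107.23°, ℓ=0.5074
cmd 1: set φ=153.94° → (κ,φ,ℓ)=(1.4916,153.94°,0.5074) → tip=(-0.1644,0.0804,0.4603)
cmd 2: set κ=1.7422 → (κ,φ,ℓ)=(1.7422,153.94°,0.5074) → tip=(-0.1887,0.0923,0.4439)
cmd 3: set φ=160.86° → (κ,φ,ℓ)=(1.7422,160.86°,0.5074) → tip=(-0.1984,0.0689,0.4439)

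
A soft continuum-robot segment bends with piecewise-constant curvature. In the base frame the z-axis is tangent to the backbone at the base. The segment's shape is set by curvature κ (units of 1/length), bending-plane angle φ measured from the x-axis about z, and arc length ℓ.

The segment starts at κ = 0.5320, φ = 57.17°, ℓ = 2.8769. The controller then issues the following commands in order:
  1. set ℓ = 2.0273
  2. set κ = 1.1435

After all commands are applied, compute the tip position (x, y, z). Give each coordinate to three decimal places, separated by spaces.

initial: κ=0.5320, φ=57.17°, ℓ=2.8769
cmd 1: set ℓ=2.0273 → (κ,φ,ℓ)=(0.5320,57.17°,2.0273) → tip=(0.5374,0.8330,1.6565)
cmd 2: set κ=1.1435 → (κ,φ,ℓ)=(1.1435,57.17°,2.0273) → tip=(0.7964,1.2343,0.6414)

0.796 1.234 0.641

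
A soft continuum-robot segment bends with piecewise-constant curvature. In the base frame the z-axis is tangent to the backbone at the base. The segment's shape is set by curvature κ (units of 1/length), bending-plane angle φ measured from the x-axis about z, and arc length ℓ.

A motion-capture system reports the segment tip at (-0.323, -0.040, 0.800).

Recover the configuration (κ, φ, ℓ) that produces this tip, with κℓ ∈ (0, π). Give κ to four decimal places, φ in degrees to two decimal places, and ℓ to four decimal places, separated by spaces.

0.8726 187.06 0.8855

ρ = √(x²+y²) = √(-0.323² + -0.040²) = 0.32547
φ = atan2(y, x) mod 360° = atan2(-0.040, -0.323) = 187.0595°
|p|² = ρ² + z² = 0.32547² + 0.800² = 0.74593
κ = 2ρ / |p|² = 2×0.32547 / 0.74593 = 0.87265
θ = 2·atan2(ρ, z) = 2·atan2(0.32547, 0.800) = 0.77277 rad
ℓ = θ/κ = 0.77277/0.87265 = 0.88554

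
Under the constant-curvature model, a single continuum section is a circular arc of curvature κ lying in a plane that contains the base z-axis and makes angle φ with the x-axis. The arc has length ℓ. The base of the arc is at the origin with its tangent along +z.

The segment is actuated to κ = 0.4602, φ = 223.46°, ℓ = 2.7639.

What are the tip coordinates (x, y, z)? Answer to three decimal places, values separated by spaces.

θ = κ·ℓ = 0.4602 × 2.7639 = 1.27195 rad
ρ = (1 − cos θ)/κ = (1 − 0.29442)/0.4602 = 1.53320
z = sin θ / κ = 0.95568/0.4602 = 2.07665
x = ρ cos φ = 1.53320 × cos(223.46°) = -1.11288
y = ρ sin φ = 1.53320 × sin(223.46°) = -1.05461

-1.113 -1.055 2.077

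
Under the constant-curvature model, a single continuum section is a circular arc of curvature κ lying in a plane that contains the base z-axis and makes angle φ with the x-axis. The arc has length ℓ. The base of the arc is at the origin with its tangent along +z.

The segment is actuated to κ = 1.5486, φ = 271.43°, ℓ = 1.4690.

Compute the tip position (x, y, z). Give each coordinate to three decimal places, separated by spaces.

θ = κ·ℓ = 1.5486 × 1.4690 = 2.27489 rad
ρ = (1 − cos θ)/κ = (1 − -0.64735)/1.5486 = 1.06376
z = sin θ / κ = 0.76220/1.5486 = 0.49218
x = ρ cos φ = 1.06376 × cos(271.43°) = 0.02655
y = ρ sin φ = 1.06376 × sin(271.43°) = -1.06343

0.027 -1.063 0.492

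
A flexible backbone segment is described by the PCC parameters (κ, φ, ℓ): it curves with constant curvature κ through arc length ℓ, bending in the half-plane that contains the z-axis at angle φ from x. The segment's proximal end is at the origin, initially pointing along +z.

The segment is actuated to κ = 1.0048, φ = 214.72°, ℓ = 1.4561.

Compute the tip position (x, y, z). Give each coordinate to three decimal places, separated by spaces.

-0.730 -0.506 0.989

θ = κ·ℓ = 1.0048 × 1.4561 = 1.46309 rad
ρ = (1 − cos θ)/κ = (1 − 0.10750)/1.0048 = 0.88824
z = sin θ / κ = 0.99421/1.0048 = 0.98946
x = ρ cos φ = 0.88824 × cos(214.72°) = -0.73008
y = ρ sin φ = 0.88824 × sin(214.72°) = -0.50591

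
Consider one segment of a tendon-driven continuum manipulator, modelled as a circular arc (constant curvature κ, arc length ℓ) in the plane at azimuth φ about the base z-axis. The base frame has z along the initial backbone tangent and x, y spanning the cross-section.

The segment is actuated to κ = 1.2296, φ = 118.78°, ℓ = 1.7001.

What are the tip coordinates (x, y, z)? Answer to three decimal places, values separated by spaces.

-0.586 1.067 0.706

θ = κ·ℓ = 1.2296 × 1.7001 = 2.09044 rad
ρ = (1 − cos θ)/κ = (1 − -0.49657)/1.2296 = 1.21712
z = sin θ / κ = 0.86799/1.2296 = 0.70592
x = ρ cos φ = 1.21712 × cos(118.78°) = -0.58598
y = ρ sin φ = 1.21712 × sin(118.78°) = 1.06678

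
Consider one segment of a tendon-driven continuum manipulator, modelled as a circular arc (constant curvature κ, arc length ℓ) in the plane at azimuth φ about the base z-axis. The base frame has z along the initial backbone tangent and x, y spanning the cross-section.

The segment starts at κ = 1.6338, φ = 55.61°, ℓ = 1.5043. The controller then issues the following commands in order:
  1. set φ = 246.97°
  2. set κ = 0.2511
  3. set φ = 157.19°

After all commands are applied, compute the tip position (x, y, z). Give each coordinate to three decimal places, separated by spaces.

initial: κ=1.6338, φ=55.61°, ℓ=1.5043
cmd 1: set φ=246.97° → (κ,φ,ℓ)=(1.6338,246.97°,1.5043) → tip=(-0.4251,-0.9999,0.3867)
cmd 2: set κ=0.2511 → (κ,φ,ℓ)=(0.2511,246.97°,1.5043) → tip=(-0.1098,-0.2584,1.4688)
cmd 3: set φ=157.19° → (κ,φ,ℓ)=(0.2511,157.19°,1.5043) → tip=(-0.2588,0.1088,1.4688)

-0.259 0.109 1.469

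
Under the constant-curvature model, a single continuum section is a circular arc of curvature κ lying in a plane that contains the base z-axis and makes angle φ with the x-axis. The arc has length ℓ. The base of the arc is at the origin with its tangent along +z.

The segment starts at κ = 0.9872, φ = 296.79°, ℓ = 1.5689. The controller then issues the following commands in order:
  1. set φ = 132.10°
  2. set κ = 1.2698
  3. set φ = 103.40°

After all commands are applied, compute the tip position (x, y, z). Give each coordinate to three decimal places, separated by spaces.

-0.257 1.079 0.719

initial: κ=0.9872, φ=296.79°, ℓ=1.5689
cmd 1: set φ=132.10° → (κ,φ,ℓ)=(0.9872,132.10°,1.5689) → tip=(-0.6642,0.7351,1.0127)
cmd 2: set κ=1.2698 → (κ,φ,ℓ)=(1.2698,132.10°,1.5689) → tip=(-0.7439,0.8233,0.7186)
cmd 3: set φ=103.40° → (κ,φ,ℓ)=(1.2698,103.40°,1.5689) → tip=(-0.2572,1.0794,0.7186)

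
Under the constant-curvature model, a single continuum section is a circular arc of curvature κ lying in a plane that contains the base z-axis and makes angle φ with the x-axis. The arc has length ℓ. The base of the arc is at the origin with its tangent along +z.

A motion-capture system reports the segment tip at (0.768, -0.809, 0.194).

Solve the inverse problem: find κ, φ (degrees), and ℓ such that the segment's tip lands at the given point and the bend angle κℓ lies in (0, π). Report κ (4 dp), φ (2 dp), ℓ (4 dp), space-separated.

ρ = √(x²+y²) = √(0.768² + -0.809²) = 1.11548
φ = atan2(y, x) mod 360° = atan2(-0.809, 0.768) = 313.5107°
|p|² = ρ² + z² = 1.11548² + 0.194² = 1.28194
κ = 2ρ / |p|² = 2×1.11548 / 1.28194 = 1.74031
θ = 2·atan2(ρ, z) = 2·atan2(1.11548, 0.194) = 2.79721 rad
ℓ = θ/κ = 2.79721/1.74031 = 1.60731

1.7403 313.51 1.6073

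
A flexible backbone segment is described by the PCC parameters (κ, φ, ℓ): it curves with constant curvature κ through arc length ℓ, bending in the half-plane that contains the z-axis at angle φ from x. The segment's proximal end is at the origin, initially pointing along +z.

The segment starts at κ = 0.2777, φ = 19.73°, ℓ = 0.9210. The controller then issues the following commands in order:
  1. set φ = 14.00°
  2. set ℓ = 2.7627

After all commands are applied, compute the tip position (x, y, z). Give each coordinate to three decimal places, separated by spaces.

initial: κ=0.2777, φ=19.73°, ℓ=0.9210
cmd 1: set φ=14.00° → (κ,φ,ℓ)=(0.2777,14.00°,0.9210) → tip=(0.1137,0.0283,0.9110)
cmd 2: set ℓ=2.7627 → (κ,φ,ℓ)=(0.2777,14.00°,2.7627) → tip=(0.9788,0.2441,2.4995)

0.979 0.244 2.500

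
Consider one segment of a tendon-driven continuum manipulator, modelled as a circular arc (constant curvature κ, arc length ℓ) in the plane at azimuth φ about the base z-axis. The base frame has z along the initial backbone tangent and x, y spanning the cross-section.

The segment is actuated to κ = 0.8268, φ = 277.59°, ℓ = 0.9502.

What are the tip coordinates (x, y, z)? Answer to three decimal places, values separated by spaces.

0.047 -0.351 0.855

θ = κ·ℓ = 0.8268 × 0.9502 = 0.78563 rad
ρ = (1 − cos θ)/κ = (1 − 0.70695)/0.8268 = 0.35444
z = sin θ / κ = 0.70727/0.8268 = 0.85543
x = ρ cos φ = 0.35444 × cos(277.59°) = 0.04682
y = ρ sin φ = 0.35444 × sin(277.59°) = -0.35134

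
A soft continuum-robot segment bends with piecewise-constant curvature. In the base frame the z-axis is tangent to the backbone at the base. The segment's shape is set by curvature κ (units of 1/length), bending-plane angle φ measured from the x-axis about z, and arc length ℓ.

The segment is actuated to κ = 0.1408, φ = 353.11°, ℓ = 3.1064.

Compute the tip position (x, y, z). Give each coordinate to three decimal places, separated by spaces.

0.664 -0.080 3.008

θ = κ·ℓ = 0.1408 × 3.1064 = 0.43738 rad
ρ = (1 − cos θ)/κ = (1 − 0.90586)/0.1408 = 0.66858
z = sin θ / κ = 0.42357/0.1408 = 3.00830
x = ρ cos φ = 0.66858 × cos(353.11°) = 0.66375
y = ρ sin φ = 0.66858 × sin(353.11°) = -0.08021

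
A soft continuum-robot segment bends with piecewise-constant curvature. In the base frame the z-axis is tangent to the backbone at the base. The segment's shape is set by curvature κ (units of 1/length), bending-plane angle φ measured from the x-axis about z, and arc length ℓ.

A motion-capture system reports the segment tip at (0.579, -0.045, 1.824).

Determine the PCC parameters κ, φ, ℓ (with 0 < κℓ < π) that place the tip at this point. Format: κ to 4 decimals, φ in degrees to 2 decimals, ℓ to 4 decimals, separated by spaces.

ρ = √(x²+y²) = √(0.579² + -0.045²) = 0.58075
φ = atan2(y, x) mod 360° = atan2(-0.045, 0.579) = 355.5559°
|p|² = ρ² + z² = 0.58075² + 1.824² = 3.66424
κ = 2ρ / |p|² = 2×0.58075 / 3.66424 = 0.31698
θ = 2·atan2(ρ, z) = 2·atan2(0.58075, 1.824) = 0.61649 rad
ℓ = θ/κ = 0.61649/0.31698 = 1.94487

0.3170 355.56 1.9449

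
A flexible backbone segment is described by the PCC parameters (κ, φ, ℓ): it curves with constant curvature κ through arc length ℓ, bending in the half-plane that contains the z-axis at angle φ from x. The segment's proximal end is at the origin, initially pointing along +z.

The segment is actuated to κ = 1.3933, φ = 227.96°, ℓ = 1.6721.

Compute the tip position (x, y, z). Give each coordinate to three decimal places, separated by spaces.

-0.811 -0.900 0.521

θ = κ·ℓ = 1.3933 × 1.6721 = 2.32974 rad
ρ = (1 − cos θ)/κ = (1 − -0.68815)/1.3933 = 1.21162
z = sin θ / κ = 0.72557/1.3933 = 0.52075
x = ρ cos φ = 1.21162 × cos(227.96°) = -0.81136
y = ρ sin φ = 1.21162 × sin(227.96°) = -0.89984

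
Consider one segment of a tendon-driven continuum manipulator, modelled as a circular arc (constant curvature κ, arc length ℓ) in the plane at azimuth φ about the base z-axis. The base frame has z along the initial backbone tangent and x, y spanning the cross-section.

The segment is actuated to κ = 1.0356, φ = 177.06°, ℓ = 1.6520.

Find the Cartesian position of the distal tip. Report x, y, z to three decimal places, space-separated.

-1.099 0.056 0.956

θ = κ·ℓ = 1.0356 × 1.6520 = 1.71081 rad
ρ = (1 − cos θ)/κ = (1 − -0.13956)/1.0356 = 1.10038
z = sin θ / κ = 0.99021/1.0356 = 0.95617
x = ρ cos φ = 1.10038 × cos(177.06°) = -1.09894
y = ρ sin φ = 1.10038 × sin(177.06°) = 0.05644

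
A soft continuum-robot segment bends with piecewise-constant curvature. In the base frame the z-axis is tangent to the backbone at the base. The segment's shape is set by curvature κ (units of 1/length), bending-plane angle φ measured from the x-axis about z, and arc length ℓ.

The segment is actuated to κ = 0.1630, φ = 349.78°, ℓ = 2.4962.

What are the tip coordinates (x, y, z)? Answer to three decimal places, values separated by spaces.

θ = κ·ℓ = 0.1630 × 2.4962 = 0.40688 rad
ρ = (1 − cos θ)/κ = (1 − 0.91836)/0.1630 = 0.50086
z = sin θ / κ = 0.39575/0.1630 = 2.42789
x = ρ cos φ = 0.50086 × cos(349.78°) = 0.49291
y = ρ sin φ = 0.50086 × sin(349.78°) = -0.08887

0.493 -0.089 2.428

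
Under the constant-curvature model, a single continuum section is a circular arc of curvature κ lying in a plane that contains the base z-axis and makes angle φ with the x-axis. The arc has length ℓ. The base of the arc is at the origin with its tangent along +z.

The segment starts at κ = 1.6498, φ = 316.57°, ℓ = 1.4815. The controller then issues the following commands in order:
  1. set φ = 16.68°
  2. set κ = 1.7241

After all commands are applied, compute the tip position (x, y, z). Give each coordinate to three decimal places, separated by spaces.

1.018 0.305 0.321

initial: κ=1.6498, φ=316.57°, ℓ=1.4815
cmd 1: set φ=16.68° → (κ,φ,ℓ)=(1.6498,16.68°,1.4815) → tip=(1.0257,0.3073,0.3893)
cmd 2: set κ=1.7241 → (κ,φ,ℓ)=(1.7241,16.68°,1.4815) → tip=(1.0181,0.3051,0.3214)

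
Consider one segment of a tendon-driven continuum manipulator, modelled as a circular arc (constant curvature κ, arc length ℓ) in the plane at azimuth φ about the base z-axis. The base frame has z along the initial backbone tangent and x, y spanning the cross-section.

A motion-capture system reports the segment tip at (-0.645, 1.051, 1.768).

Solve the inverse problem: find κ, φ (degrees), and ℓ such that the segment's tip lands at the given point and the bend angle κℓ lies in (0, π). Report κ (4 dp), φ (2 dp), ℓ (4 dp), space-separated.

0.5308 121.54 2.2948

ρ = √(x²+y²) = √(-0.645² + 1.051²) = 1.23314
φ = atan2(y, x) mod 360° = atan2(1.051, -0.645) = 121.5375°
|p|² = ρ² + z² = 1.23314² + 1.768² = 4.64645
κ = 2ρ / |p|² = 2×1.23314 / 4.64645 = 0.53079
θ = 2·atan2(ρ, z) = 2·atan2(1.23314, 1.768) = 1.21806 rad
ℓ = θ/κ = 1.21806/0.53079 = 2.29482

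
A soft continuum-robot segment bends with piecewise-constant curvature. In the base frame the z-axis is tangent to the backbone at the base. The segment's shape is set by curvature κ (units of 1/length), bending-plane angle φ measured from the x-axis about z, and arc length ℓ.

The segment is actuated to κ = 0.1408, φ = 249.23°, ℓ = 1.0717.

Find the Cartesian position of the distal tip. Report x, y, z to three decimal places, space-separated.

θ = κ·ℓ = 0.1408 × 1.0717 = 0.15090 rad
ρ = (1 − cos θ)/κ = (1 − 0.98864)/0.1408 = 0.08070
z = sin θ / κ = 0.15032/0.1408 = 1.06764
x = ρ cos φ = 0.08070 × cos(249.23°) = -0.02862
y = ρ sin φ = 0.08070 × sin(249.23°) = -0.07546

-0.029 -0.075 1.068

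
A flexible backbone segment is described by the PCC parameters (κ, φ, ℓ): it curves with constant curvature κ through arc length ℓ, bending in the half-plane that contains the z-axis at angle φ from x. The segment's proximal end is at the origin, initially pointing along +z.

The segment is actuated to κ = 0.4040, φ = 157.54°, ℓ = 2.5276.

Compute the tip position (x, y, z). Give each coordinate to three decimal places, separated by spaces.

-1.093 0.452 2.111

θ = κ·ℓ = 0.4040 × 2.5276 = 1.02115 rad
ρ = (1 − cos θ)/κ = (1 − 0.52239)/0.4040 = 1.18221
z = sin θ / κ = 0.85271/0.4040 = 2.11067
x = ρ cos φ = 1.18221 × cos(157.54°) = -1.09254
y = ρ sin φ = 1.18221 × sin(157.54°) = 0.45165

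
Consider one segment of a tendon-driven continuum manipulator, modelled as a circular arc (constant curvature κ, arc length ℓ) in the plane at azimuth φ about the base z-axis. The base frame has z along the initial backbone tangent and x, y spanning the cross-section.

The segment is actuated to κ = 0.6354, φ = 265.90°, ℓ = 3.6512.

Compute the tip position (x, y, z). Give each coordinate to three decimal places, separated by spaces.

-0.189 -2.639 1.152

θ = κ·ℓ = 0.6354 × 3.6512 = 2.31997 rad
ρ = (1 − cos θ)/κ = (1 − -0.68104)/0.6354 = 2.64563
z = sin θ / κ = 0.73225/0.6354 = 1.15242
x = ρ cos φ = 2.64563 × cos(265.90°) = -0.18916
y = ρ sin φ = 2.64563 × sin(265.90°) = -2.63886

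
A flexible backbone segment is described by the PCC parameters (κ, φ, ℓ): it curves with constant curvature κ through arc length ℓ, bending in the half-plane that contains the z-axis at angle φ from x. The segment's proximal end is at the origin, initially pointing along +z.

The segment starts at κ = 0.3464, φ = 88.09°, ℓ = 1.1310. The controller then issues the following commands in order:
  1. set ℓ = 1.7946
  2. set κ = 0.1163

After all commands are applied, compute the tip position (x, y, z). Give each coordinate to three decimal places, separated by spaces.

initial: κ=0.3464, φ=88.09°, ℓ=1.1310
cmd 1: set ℓ=1.7946 → (κ,φ,ℓ)=(0.3464,88.09°,1.7946) → tip=(0.0180,0.5398,1.6812)
cmd 2: set κ=0.1163 → (κ,φ,ℓ)=(0.1163,88.09°,1.7946) → tip=(0.0062,0.1865,1.7816)

0.006 0.186 1.782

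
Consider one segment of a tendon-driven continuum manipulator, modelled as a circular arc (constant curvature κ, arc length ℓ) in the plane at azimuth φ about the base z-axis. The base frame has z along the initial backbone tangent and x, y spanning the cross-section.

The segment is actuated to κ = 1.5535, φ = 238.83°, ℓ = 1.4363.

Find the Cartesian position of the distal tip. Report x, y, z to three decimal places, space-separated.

θ = κ·ℓ = 1.5535 × 1.4363 = 2.23129 rad
ρ = (1 − cos θ)/κ = (1 − -0.61351)/1.5535 = 1.03863
z = sin θ / κ = 0.78969/1.5535 = 0.50833
x = ρ cos φ = 1.03863 × cos(238.83°) = -0.53757
y = ρ sin φ = 1.03863 × sin(238.83°) = -0.88869

-0.538 -0.889 0.508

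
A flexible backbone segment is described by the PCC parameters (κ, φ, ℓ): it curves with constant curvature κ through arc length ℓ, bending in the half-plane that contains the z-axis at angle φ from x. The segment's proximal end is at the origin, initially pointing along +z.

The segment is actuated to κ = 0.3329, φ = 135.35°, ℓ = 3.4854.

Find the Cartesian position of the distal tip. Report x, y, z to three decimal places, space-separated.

-1.284 1.269 2.754

θ = κ·ℓ = 0.3329 × 3.4854 = 1.16029 rad
ρ = (1 − cos θ)/κ = (1 − 0.39907)/0.3329 = 1.80512
z = sin θ / κ = 0.91692/0.3329 = 2.75434
x = ρ cos φ = 1.80512 × cos(135.35°) = -1.28419
y = ρ sin φ = 1.80512 × sin(135.35°) = 1.26860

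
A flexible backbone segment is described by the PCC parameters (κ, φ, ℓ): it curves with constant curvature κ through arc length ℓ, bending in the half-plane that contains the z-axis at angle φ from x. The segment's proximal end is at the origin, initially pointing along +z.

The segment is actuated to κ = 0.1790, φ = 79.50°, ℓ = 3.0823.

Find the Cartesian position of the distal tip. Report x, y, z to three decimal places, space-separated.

θ = κ·ℓ = 0.1790 × 3.0823 = 0.55173 rad
ρ = (1 − cos θ)/κ = (1 − 0.85162)/0.1790 = 0.82895
z = sin θ / κ = 0.52416/0.1790 = 2.92828
x = ρ cos φ = 0.82895 × cos(79.50°) = 0.15106
y = ρ sin φ = 0.82895 × sin(79.50°) = 0.81507

0.151 0.815 2.928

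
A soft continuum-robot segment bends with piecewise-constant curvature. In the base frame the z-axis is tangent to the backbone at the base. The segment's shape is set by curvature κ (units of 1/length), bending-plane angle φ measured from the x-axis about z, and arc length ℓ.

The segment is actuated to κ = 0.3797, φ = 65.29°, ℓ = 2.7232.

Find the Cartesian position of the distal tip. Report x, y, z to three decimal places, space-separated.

0.538 1.169 2.263

θ = κ·ℓ = 0.3797 × 2.7232 = 1.03400 rad
ρ = (1 − cos θ)/κ = (1 − 0.51139)/0.3797 = 1.28684
z = sin θ / κ = 0.85935/0.3797 = 2.26324
x = ρ cos φ = 1.28684 × cos(65.29°) = 0.53793
y = ρ sin φ = 1.28684 × sin(65.29°) = 1.16901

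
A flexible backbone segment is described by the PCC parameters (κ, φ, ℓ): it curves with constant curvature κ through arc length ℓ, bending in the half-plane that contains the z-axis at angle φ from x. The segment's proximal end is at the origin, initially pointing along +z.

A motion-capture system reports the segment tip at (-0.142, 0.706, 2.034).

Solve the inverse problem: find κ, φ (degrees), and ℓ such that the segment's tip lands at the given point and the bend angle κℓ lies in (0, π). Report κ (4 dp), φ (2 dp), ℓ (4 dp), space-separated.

ρ = √(x²+y²) = √(-0.142² + 0.706²) = 0.72014
φ = atan2(y, x) mod 360° = atan2(0.706, -0.142) = 101.3723°
|p|² = ρ² + z² = 0.72014² + 2.034² = 4.65576
κ = 2ρ / |p|² = 2×0.72014 / 4.65576 = 0.30935
θ = 2·atan2(ρ, z) = 2·atan2(0.72014, 2.034) = 0.68056 rad
ℓ = θ/κ = 0.68056/0.30935 = 2.19993

0.3094 101.37 2.1999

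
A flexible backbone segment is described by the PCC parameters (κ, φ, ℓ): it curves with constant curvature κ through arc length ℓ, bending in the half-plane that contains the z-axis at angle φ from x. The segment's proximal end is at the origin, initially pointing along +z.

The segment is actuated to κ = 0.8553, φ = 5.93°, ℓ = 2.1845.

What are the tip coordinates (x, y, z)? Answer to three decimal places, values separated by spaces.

θ = κ·ℓ = 0.8553 × 2.1845 = 1.86840 rad
ρ = (1 − cos θ)/κ = (1 − -0.29323)/0.8553 = 1.51202
z = sin θ / κ = 0.95604/0.8553 = 1.11778
x = ρ cos φ = 1.51202 × cos(5.93°) = 1.50393
y = ρ sin φ = 1.51202 × sin(5.93°) = 0.15621

1.504 0.156 1.118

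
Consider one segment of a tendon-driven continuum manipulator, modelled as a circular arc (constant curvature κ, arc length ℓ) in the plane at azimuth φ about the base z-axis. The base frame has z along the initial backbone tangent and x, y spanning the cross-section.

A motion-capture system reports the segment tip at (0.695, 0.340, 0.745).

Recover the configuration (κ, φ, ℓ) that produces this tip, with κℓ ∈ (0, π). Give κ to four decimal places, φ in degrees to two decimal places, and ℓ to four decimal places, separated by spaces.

ρ = √(x²+y²) = √(0.695² + 0.340²) = 0.77371
φ = atan2(y, x) mod 360° = atan2(0.340, 0.695) = 26.0683°
|p|² = ρ² + z² = 0.77371² + 0.745² = 1.15365
κ = 2ρ / |p|² = 2×0.77371 / 1.15365 = 1.34132
θ = 2·atan2(ρ, z) = 2·atan2(0.77371, 0.745) = 1.60860 rad
ℓ = θ/κ = 1.60860/1.34132 = 1.19926

1.3413 26.07 1.1993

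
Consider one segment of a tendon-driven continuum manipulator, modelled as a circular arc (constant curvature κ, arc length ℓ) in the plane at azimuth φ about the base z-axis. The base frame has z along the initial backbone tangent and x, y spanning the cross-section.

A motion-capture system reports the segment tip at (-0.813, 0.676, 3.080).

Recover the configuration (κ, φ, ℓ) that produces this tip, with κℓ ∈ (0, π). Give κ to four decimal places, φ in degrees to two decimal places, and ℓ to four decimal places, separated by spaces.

ρ = √(x²+y²) = √(-0.813² + 0.676²) = 1.05733
φ = atan2(y, x) mod 360° = atan2(0.676, -0.813) = 140.2569°
|p|² = ρ² + z² = 1.05733² + 3.080² = 10.60435
κ = 2ρ / |p|² = 2×1.05733 / 10.60435 = 0.19941
θ = 2·atan2(ρ, z) = 2·atan2(1.05733, 3.080) = 0.66137 rad
ℓ = θ/κ = 0.66137/0.19941 = 3.31655

0.1994 140.26 3.3165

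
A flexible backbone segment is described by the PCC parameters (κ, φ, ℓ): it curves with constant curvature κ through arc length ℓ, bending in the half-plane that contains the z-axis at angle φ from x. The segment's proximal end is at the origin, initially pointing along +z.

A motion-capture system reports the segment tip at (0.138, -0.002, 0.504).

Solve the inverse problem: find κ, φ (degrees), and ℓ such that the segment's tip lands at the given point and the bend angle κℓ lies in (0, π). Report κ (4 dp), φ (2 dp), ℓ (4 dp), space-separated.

1.0109 359.17 0.5288

ρ = √(x²+y²) = √(0.138² + -0.002²) = 0.13801
φ = atan2(y, x) mod 360° = atan2(-0.002, 0.138) = 359.1697°
|p|² = ρ² + z² = 0.13801² + 0.504² = 0.27306
κ = 2ρ / |p|² = 2×0.13801 / 0.27306 = 1.01086
θ = 2·atan2(ρ, z) = 2·atan2(0.13801, 0.504) = 0.53457 rad
ℓ = θ/κ = 0.53457/1.01086 = 0.52883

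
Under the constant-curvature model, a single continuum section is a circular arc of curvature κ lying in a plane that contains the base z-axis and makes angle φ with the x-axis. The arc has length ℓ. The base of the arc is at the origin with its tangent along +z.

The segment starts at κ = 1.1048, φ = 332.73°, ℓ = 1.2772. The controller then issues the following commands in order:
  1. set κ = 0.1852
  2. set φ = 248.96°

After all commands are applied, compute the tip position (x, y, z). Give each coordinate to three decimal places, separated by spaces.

-0.054 -0.140 1.265

initial: κ=1.1048, φ=332.73°, ℓ=1.2772
cmd 1: set κ=0.1852 → (κ,φ,ℓ)=(0.1852,332.73°,1.2772) → tip=(0.1336,-0.0689,1.2653)
cmd 2: set φ=248.96° → (κ,φ,ℓ)=(0.1852,248.96°,1.2772) → tip=(-0.0540,-0.1403,1.2653)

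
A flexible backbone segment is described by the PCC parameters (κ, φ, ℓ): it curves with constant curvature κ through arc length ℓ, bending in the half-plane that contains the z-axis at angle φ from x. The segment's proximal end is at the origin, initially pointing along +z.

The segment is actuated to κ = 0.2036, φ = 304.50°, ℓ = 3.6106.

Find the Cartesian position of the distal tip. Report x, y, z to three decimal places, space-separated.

θ = κ·ℓ = 0.2036 × 3.6106 = 0.73512 rad
ρ = (1 − cos θ)/κ = (1 − 0.74175)/0.2036 = 1.26841
z = sin θ / κ = 0.67067/0.2036 = 3.29408
x = ρ cos φ = 1.26841 × cos(304.50°) = 0.71844
y = ρ sin φ = 1.26841 × sin(304.50°) = -1.04533

0.718 -1.045 3.294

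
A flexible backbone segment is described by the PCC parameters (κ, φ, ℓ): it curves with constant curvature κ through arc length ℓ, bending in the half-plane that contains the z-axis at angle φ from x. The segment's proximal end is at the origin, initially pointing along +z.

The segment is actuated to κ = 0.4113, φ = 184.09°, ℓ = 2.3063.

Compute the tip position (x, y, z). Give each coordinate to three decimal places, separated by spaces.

θ = κ·ℓ = 0.4113 × 2.3063 = 0.94858 rad
ρ = (1 − cos θ)/κ = (1 − 0.58284)/0.4113 = 1.01426
z = sin θ / κ = 0.81259/0.4113 = 1.97566
x = ρ cos φ = 1.01426 × cos(184.09°) = -1.01167
y = ρ sin φ = 1.01426 × sin(184.09°) = -0.07234

-1.012 -0.072 1.976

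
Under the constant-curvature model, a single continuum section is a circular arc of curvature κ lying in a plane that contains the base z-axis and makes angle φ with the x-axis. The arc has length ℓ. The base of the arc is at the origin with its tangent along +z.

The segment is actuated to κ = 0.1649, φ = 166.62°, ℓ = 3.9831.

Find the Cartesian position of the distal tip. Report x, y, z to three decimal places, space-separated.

-1.227 0.292 3.703

θ = κ·ℓ = 0.1649 × 3.9831 = 0.65681 rad
ρ = (1 − cos θ)/κ = (1 − 0.79194)/0.1649 = 1.26172
z = sin θ / κ = 0.61060/0.1649 = 3.70283
x = ρ cos φ = 1.26172 × cos(166.62°) = -1.22747
y = ρ sin φ = 1.26172 × sin(166.62°) = 0.29197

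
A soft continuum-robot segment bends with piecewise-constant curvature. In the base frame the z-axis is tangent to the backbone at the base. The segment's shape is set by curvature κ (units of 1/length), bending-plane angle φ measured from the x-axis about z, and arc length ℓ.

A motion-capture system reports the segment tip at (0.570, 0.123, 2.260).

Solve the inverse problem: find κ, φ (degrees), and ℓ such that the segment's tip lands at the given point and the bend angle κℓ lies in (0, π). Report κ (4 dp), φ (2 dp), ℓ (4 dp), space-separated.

0.2141 12.18 2.3590

ρ = √(x²+y²) = √(0.570² + 0.123²) = 0.58312
φ = atan2(y, x) mod 360° = atan2(0.123, 0.570) = 12.1771°
|p|² = ρ² + z² = 0.58312² + 2.260² = 5.44763
κ = 2ρ / |p|² = 2×0.58312 / 5.44763 = 0.21408
θ = 2·atan2(ρ, z) = 2·atan2(0.58312, 2.260) = 0.50502 rad
ℓ = θ/κ = 0.50502/0.21408 = 2.35900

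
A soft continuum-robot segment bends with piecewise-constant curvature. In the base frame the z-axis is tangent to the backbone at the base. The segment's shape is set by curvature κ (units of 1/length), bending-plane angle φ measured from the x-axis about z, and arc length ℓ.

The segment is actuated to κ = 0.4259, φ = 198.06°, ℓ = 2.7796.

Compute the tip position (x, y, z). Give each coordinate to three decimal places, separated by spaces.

-1.390 -0.453 2.174

θ = κ·ℓ = 0.4259 × 2.7796 = 1.18383 rad
ρ = (1 − cos θ)/κ = (1 − 0.37738)/0.4259 = 1.46189
z = sin θ / κ = 0.92606/0.4259 = 2.17436
x = ρ cos φ = 1.46189 × cos(198.06°) = -1.38987
y = ρ sin φ = 1.46189 × sin(198.06°) = -0.45321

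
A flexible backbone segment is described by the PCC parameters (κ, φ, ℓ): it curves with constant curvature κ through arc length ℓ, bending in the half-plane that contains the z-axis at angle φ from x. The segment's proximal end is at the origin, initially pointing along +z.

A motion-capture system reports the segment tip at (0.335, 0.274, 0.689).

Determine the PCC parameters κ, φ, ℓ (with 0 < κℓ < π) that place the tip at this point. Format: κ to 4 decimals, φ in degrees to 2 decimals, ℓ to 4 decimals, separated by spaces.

1.3075 39.28 0.8579

ρ = √(x²+y²) = √(0.335² + 0.274²) = 0.43278
φ = atan2(y, x) mod 360° = atan2(0.274, 0.335) = 39.2801°
|p|² = ρ² + z² = 0.43278² + 0.689² = 0.66202
κ = 2ρ / |p|² = 2×0.43278 / 0.66202 = 1.30746
θ = 2·atan2(ρ, z) = 2·atan2(0.43278, 0.689) = 1.12170 rad
ℓ = θ/κ = 1.12170/1.30746 = 0.85792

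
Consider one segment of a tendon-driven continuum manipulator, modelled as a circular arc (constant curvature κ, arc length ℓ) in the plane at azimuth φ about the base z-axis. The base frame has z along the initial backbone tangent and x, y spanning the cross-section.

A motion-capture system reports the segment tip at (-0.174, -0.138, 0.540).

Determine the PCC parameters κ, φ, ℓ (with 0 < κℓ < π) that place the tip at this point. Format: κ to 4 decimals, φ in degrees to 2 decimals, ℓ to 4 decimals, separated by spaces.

ρ = √(x²+y²) = √(-0.174² + -0.138²) = 0.22208
φ = atan2(y, x) mod 360° = atan2(-0.138, -0.174) = 218.4181°
|p|² = ρ² + z² = 0.22208² + 0.540² = 0.34092
κ = 2ρ / |p|² = 2×0.22208 / 0.34092 = 1.30283
θ = 2·atan2(ρ, z) = 2·atan2(0.22208, 0.540) = 0.78035 rad
ℓ = θ/κ = 0.78035/1.30283 = 0.59897

1.3028 218.42 0.5990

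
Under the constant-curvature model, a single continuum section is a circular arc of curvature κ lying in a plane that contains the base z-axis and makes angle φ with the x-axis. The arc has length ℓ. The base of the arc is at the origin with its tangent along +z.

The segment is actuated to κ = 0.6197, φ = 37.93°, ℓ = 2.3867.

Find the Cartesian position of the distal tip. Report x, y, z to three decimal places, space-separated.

θ = κ·ℓ = 0.6197 × 2.3867 = 1.47904 rad
ρ = (1 − cos θ)/κ = (1 − 0.09163)/0.6197 = 1.46582
z = sin θ / κ = 0.99579/0.6197 = 1.60690
x = ρ cos φ = 1.46582 × cos(37.93°) = 1.15619
y = ρ sin φ = 1.46582 × sin(37.93°) = 0.90104

1.156 0.901 1.607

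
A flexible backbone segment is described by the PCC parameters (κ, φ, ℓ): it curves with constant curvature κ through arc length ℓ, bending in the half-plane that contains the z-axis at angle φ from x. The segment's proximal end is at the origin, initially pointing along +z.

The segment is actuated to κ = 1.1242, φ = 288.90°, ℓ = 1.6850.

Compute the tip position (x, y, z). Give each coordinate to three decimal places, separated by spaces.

θ = κ·ℓ = 1.1242 × 1.6850 = 1.89428 rad
ρ = (1 − cos θ)/κ = (1 − -0.31787)/1.1242 = 1.17227
z = sin θ / κ = 0.94813/1.1242 = 0.84339
x = ρ cos φ = 1.17227 × cos(288.90°) = 0.37972
y = ρ sin φ = 1.17227 × sin(288.90°) = -1.10907

0.380 -1.109 0.843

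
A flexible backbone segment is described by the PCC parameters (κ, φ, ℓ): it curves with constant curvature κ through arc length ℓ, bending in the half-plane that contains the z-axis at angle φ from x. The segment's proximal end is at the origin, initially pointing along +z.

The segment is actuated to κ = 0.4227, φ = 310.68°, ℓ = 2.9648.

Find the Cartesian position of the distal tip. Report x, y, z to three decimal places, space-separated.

1.061 -1.234 2.247

θ = κ·ℓ = 0.4227 × 2.9648 = 1.25322 rad
ρ = (1 − cos θ)/κ = (1 − 0.31226)/0.4227 = 1.62701
z = sin θ / κ = 0.95000/0.4227 = 2.24745
x = ρ cos φ = 1.62701 × cos(310.68°) = 1.06054
y = ρ sin φ = 1.62701 × sin(310.68°) = -1.23386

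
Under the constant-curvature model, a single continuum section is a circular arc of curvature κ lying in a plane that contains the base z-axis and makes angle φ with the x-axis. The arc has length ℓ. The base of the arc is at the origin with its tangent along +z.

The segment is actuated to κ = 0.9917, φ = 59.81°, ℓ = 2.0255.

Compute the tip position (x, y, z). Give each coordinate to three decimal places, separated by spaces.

0.722 1.241 0.913

θ = κ·ℓ = 0.9917 × 2.0255 = 2.00869 rad
ρ = (1 − cos θ)/κ = (1 − -0.42403)/0.9917 = 1.43595
z = sin θ / κ = 0.90565/0.9917 = 0.91323
x = ρ cos φ = 1.43595 × cos(59.81°) = 0.72209
y = ρ sin φ = 1.43595 × sin(59.81°) = 1.24118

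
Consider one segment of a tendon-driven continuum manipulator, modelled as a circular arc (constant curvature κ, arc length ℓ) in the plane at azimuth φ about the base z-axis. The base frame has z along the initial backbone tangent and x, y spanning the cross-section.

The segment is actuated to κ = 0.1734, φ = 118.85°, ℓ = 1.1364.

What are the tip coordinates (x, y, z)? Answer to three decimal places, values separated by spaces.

θ = κ·ℓ = 0.1734 × 1.1364 = 0.19705 rad
ρ = (1 − cos θ)/κ = (1 − 0.98065)/0.1734 = 0.11160
z = sin θ / κ = 0.19578/0.1734 = 1.12906
x = ρ cos φ = 0.11160 × cos(118.85°) = -0.05385
y = ρ sin φ = 0.11160 × sin(118.85°) = 0.09775

-0.054 0.098 1.129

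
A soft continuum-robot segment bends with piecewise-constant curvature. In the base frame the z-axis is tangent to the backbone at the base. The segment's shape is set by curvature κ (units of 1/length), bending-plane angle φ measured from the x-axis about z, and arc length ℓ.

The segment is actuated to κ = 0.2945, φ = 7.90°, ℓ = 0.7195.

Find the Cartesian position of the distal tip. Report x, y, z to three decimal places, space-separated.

0.075 0.010 0.714

θ = κ·ℓ = 0.2945 × 0.7195 = 0.21189 rad
ρ = (1 − cos θ)/κ = (1 − 0.97763)/0.2945 = 0.07594
z = sin θ / κ = 0.21031/0.2945 = 0.71413
x = ρ cos φ = 0.07594 × cos(7.90°) = 0.07522
y = ρ sin φ = 0.07594 × sin(7.90°) = 0.01044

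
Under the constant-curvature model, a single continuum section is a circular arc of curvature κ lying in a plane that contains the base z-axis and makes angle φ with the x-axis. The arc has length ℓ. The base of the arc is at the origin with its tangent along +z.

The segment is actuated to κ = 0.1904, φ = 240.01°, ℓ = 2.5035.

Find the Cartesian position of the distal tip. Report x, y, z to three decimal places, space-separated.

θ = κ·ℓ = 0.1904 × 2.5035 = 0.47667 rad
ρ = (1 − cos θ)/κ = (1 − 0.88853)/0.1904 = 0.58545
z = sin θ / κ = 0.45882/0.1904 = 2.40977
x = ρ cos φ = 0.58545 × cos(240.01°) = -0.29264
y = ρ sin φ = 0.58545 × sin(240.01°) = -0.50707

-0.293 -0.507 2.410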